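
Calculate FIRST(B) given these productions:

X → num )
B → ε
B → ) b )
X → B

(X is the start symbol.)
{ ')', ε }

From B → ε:
  - ε-production, so ε ∈ FIRST(B)
From B → ) b ):
  - ')' is a terminal: add ')' and stop

Collecting: FIRST(B) = { ')', ε }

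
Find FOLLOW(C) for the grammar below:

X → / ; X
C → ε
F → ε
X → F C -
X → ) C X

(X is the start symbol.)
To compute FOLLOW(C), find every occurrence of C on a right-hand side N → α C β: add FIRST(β) \ {ε}, and if β is empty or nullable also add FOLLOW(N). Iterate to a fixed point.

In X → F C -: C is followed by '-', add FIRST('-') \ {ε} = { '-' }
In X → ) C X: C is followed by X, add FIRST(X) \ {ε} = { ')', '-', '/' }

Taking the union: FOLLOW(C) = { ')', '-', '/' }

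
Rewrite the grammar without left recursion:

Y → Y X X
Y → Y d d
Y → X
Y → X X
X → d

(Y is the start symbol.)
Y is directly left-recursive. The standard transformation for
  A → A α₁ | ... | A α_m | β₁ | ... | β_n
is
  A  → β₁ A' | ... | β_n A'
  A' → α₁ A' | ... | α_m A' | ε

Y → X becomes Y → X Y'
Y → X X becomes Y → X X Y'
Y → Y X X becomes Y' → X X Y'
Y → Y d d becomes Y' → d d Y'
Add Y' → ε

Productions for other non-terminals are unchanged:
  X → d

Resulting grammar:
Y → X Y'
Y → X X Y'
Y' → X X Y'
Y' → d d Y'
Y' → ε
X → d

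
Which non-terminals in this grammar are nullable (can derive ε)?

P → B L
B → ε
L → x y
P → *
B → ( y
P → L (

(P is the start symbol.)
{ 'B' }

A non-terminal is nullable if it can derive ε (the empty string): either it has an ε-production, or it has a production whose right-hand side consists entirely of nullable non-terminals.

ε-productions: B → ε
So B is immediately nullable.
No further non-terminal can be added: every production for the remaining non-terminals contains a terminal or a non-nullable non-terminal.
Nullable = { 'B' }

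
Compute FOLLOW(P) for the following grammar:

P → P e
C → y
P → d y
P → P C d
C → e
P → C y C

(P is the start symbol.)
To compute FOLLOW(P), find every occurrence of P on a right-hand side N → α P β: add FIRST(β) \ {ε}, and if β is empty or nullable also add FOLLOW(N). Iterate to a fixed point.

P is the start symbol, so $ ∈ FOLLOW(P).
In P → P e: P is followed by e, add FIRST(e) \ {ε} = { 'e' }
In P → P C d: P is followed by C d, add FIRST(C d) \ {ε} = { 'e', 'y' }

Taking the union: FOLLOW(P) = { $, 'e', 'y' }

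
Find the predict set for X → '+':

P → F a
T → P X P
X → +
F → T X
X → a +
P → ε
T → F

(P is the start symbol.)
PREDICT(X → '+') = (FIRST(RHS) \ {ε}) ∪ (FOLLOW(X) if ε ∈ FIRST(RHS), i.e. RHS ⇒* ε)
FIRST('+') = { '+' }
ε ∉ FIRST('+'), so FOLLOW(X) is not added.
PREDICT(X → '+') = { '+' }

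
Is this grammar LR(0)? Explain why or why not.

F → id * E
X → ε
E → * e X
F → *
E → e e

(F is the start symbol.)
A grammar is LR(0) if no state in the canonical LR(0) collection has:
  - both a shift item (dot before a terminal) and a complete item (shift-reduce conflict), or
  - two or more complete items (reduce-reduce conflict; the accept item [F' → F .] counts as a complete item here).

Augment with F' → F and build the canonical LR(0) collection (I0 = CLOSURE({[F' → . F]}), then GOTO on every symbol after a dot until no new states appear). It has 11 states:
  I0: { [F → . *], [F → . id * E], [F' → . F] }  — shift
  I1: { [F → * .] }  — reduce
  I2: { [F' → F .] }  — accept
  I3: { [F → id . * E] }  — shift
  I4: { [E → . * e X], [E → . e e], [F → id * . E] }  — shift
  I5: { [E → * . e X] }  — shift
  I6: { [F → id * E .] }  — reduce
  I7: { [E → e . e] }  — shift
  I8: { [E → e e .] }  — reduce
  I9: { [E → * e . X], [X → .] }  — reduce
  I10: { [E → * e X .] }  — reduce

Every state is either a pure shift/goto state or contains exactly one complete item and nothing to shift — no conflicts. The grammar is LR(0).

Answer: Yes, the grammar is LR(0)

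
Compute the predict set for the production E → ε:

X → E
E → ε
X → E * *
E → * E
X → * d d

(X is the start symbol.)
{ $, '*' }

PREDICT(E → ε) = (FIRST(RHS) \ {ε}) ∪ (FOLLOW(E) if ε ∈ FIRST(RHS), i.e. RHS ⇒* ε)
The right-hand side is ε (FIRST(ε) = { ε }), so the predict set is FOLLOW(E) = { $, '*' }
PREDICT(E → ε) = { $, '*' }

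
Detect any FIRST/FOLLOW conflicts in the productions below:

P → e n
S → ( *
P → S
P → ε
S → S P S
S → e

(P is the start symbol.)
A FIRST/FOLLOW conflict occurs when a non-terminal N has a nullable alternative N → β (β ⇒* ε) and another alternative N → α with FIRST(α) ∩ FOLLOW(N) ≠ ∅: on such a lookahead the parser cannot decide between expanding α and letting N vanish via β.

Nullable non-terminals: P.
FIRST sets used below: FIRST(S) = { '(', 'e' }

P: nullable alternative(s) P → ε; FOLLOW(P) = { $, '(', 'e' }
  P → e n: FIRST \ {ε} = { 'e' } — overlaps FOLLOW(P) on { 'e' }: CONFLICT
  P → S: FIRST \ {ε} = { '(', 'e' } — overlaps FOLLOW(P) on { '(', 'e' }: CONFLICT
  P → ε: FIRST \ {ε} = { } — this is the only nullable alternative, skip

S has no nullable alternative, so no FIRST/FOLLOW check is needed there.

So the grammar has 2 FIRST/FOLLOW conflicts (marked CONFLICT above).

Answer: Yes. P → e n with FOLLOW(P) on { 'e' }; P → S with FOLLOW(P) on { '(', 'e' }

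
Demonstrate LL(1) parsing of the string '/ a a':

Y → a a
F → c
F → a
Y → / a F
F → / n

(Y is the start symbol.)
LL(1) parsing maintains a stack (initially the start symbol over $) and the input. At each step: if the stack top is a terminal, match it against the current input token; if it is a non-terminal N, replace it with the RHS of M[N, lookahead] (the unique production whose predict set contains the lookahead).

Stack is shown with the top on the left.

Stack    Input    Action
------------------------
Y $      / a a $  output Y → / a F
/ a F $  / a a $  match '/'
a F $    a a $    match 'a'
F $      a $      output F → a
a $      a $      match 'a'
$        $        accept

The string is accepted.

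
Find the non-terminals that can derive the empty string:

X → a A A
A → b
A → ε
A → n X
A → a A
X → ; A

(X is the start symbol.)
ε-productions: A → ε
So A is immediately nullable.
No further non-terminal can be added: every production for the remaining non-terminals contains a terminal or a non-nullable non-terminal.
Nullable = { 'A' }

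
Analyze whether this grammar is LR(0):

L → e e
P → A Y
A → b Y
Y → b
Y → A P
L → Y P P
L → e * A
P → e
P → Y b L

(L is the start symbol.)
No. Shift-reduce conflict between [Y → b .] and [A → . b Y]

A grammar is LR(0) if no state in the canonical LR(0) collection has:
  - both a shift item (dot before a terminal) and a complete item (shift-reduce conflict), or
  - two or more complete items (reduce-reduce conflict; the accept item [L' → L .] counts as a complete item here).

Augment with L' → L and build the canonical LR(0) collection (I0 = CLOSURE({[L' → . L]}), then GOTO on every symbol after a dot until no new states appear). It has 20 states:
  I0: { [A → . b Y], [L → . Y P P], [L → . e * A], [L → . e e], [L' → . L], [Y → . A P], [Y → . b] }  — shift
  I1: { [A → . b Y], [P → . A Y], [P → . Y b L], [P → . e], [Y → . A P], [Y → . b], [Y → A . P] }  — shift
  I2: { [L' → L .] }  — accept
  I3: { [A → . b Y], [L → Y . P P], [P → . A Y], [P → . Y b L], [P → . e], [Y → . A P], [Y → . b] }  — shift
  I4: { [A → . b Y], [A → b . Y], [Y → . A P], [Y → . b], [Y → b .] }  — shift, reduce
  I5: { [L → e . * A], [L → e . e] }  — shift
  I6: { [A → . b Y], [L → e * . A] }  — shift
  I7: { [L → e e .] }  — reduce
  I8: { [L → e * A .] }  — reduce
  I9: { [A → . b Y], [A → b . Y], [Y → . A P], [Y → . b] }  — shift
  I10: { [A → b Y .] }  — reduce
  I11: { [A → . b Y], [P → . A Y], [P → . Y b L], [P → . e], [P → A . Y], [Y → . A P], [Y → . b], [Y → A . P] }  — shift
  I12: { [A → . b Y], [L → Y P . P], [P → . A Y], [P → . Y b L], [P → . e], [Y → . A P], [Y → . b] }  — shift
  I13: { [P → Y . b L] }  — shift
  I14: { [P → e .] }  — reduce
  I15: { [A → . b Y], [L → . Y P P], [L → . e * A], [L → . e e], [P → Y b . L], [Y → . A P], [Y → . b] }  — shift
  I16: { [P → Y b L .] }  — reduce
  I17: { [L → Y P P .] }  — reduce
  I18: { [Y → A P .] }  — reduce
  I19: { [P → A Y .], [P → Y . b L] }  — shift, reduce

Conflict in state I4:
  Shift-reduce conflict between [Y → b .] and [A → . b Y]
So the grammar is NOT LR(0).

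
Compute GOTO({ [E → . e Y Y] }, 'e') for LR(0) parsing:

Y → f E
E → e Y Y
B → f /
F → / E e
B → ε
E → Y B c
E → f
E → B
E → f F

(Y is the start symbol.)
GOTO(I, 'e') = CLOSURE({ [A → αX.β] : [A → α.Xβ] ∈ I, X = 'e' })

Items with dot before 'e', with the dot advanced:
  [E → . e Y Y] → [E → e . Y Y]
Closure of the advanced items:
  [E → e . Y Y] has the dot before Y: add [Y → . f E]

GOTO = { [E → e . Y Y], [Y → . f E] }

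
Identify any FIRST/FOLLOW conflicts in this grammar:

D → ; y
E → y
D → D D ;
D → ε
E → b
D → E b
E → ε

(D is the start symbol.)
Nullable non-terminals: D, E.
FIRST sets used below: FIRST(D) = { ';', 'b', 'y', ε }, FIRST(E) = { 'b', 'y', ε }

D: nullable alternative(s) D → ε; FOLLOW(D) = { $, ';', 'b', 'y' }
  D → ; y: FIRST \ {ε} = { ';' } — overlaps FOLLOW(D) on { ';' }: CONFLICT
  D → D D ;: FIRST \ {ε} = { ';', 'b', 'y' } — overlaps FOLLOW(D) on { ';', 'b', 'y' }: CONFLICT
  D → ε: FIRST \ {ε} = { } — this is the only nullable alternative, skip
  D → E b: FIRST \ {ε} = { 'b', 'y' } — overlaps FOLLOW(D) on { 'b', 'y' }: CONFLICT

E: nullable alternative(s) E → ε; FOLLOW(E) = { 'b' }
  E → y: FIRST \ {ε} = { 'y' } — disjoint from FOLLOW(E)
  E → b: FIRST \ {ε} = { 'b' } — overlaps FOLLOW(E) on { 'b' }: CONFLICT
  E → ε: FIRST \ {ε} = { } — this is the only nullable alternative, skip

So the grammar has 4 FIRST/FOLLOW conflicts (marked CONFLICT above).

Answer: Yes. D → ';' y with FOLLOW(D) on { ';' }; D → D D ';' with FOLLOW(D) on { ';', 'b', 'y' }; D → E b with FOLLOW(D) on { 'b', 'y' }; E → b with FOLLOW(E) on { 'b' }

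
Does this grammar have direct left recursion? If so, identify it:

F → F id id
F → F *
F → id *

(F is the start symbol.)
Direct left recursion occurs when N → N α for some non-terminal N (the right-hand side begins with the left-hand side itself).

F → F id id: LEFT RECURSIVE (starts with F)
F → F *: LEFT RECURSIVE (starts with F)
F → id *: starts with id

The grammar has direct left recursion on: F.

Answer: Yes, F is left-recursive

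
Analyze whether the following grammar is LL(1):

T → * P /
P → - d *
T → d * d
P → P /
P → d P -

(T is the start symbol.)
No. Predict set conflict for P: { '-' }

Relevant sets:
  FIRST(P) = { '-', 'd' }

For T:
  PREDICT(T → '*' P '/') = { '*' }
  PREDICT(T → d '*' d) = { 'd' }
For P:
  PREDICT(P → '-' d '*') = { '-' }
  PREDICT(P → P '/') = { '-', 'd' }
  PREDICT(P → d P '-') = { 'd' }

Conflict found: Predict set conflict for P: { '-' }
The grammar is NOT LL(1).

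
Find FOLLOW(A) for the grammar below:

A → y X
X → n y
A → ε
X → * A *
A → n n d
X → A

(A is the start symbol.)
{ $, '*' }

To compute FOLLOW(A), find every occurrence of A on a right-hand side N → α A β: add FIRST(β) \ {ε}, and if β is empty or nullable also add FOLLOW(N). Iterate to a fixed point.

A is the start symbol, so $ ∈ FOLLOW(A).
In X → * A *: A is followed by '*', add FIRST('*') \ {ε} = { '*' }
In X → A: A is at the end, add FOLLOW(X)

The FOLLOW sets referred to above (computed the same way, to a fixed point):
  FOLLOW(X) = { $, '*' }

Taking the union: FOLLOW(A) = { $, '*' }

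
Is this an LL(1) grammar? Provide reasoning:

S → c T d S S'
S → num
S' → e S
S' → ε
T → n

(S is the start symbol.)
No. Predict set conflict for S': { 'e' }

Relevant sets:
  FOLLOW(S') = { $, 'e' }

For S:
  PREDICT(S → c T d S S') = { 'c' }
  PREDICT(S → num) = { 'num' }
For S':
  PREDICT(S' → e S) = { 'e' }
  PREDICT(S' → ε) = { $, 'e' }
T has a single production, so nothing to check there.

Conflict found: Predict set conflict for S': { 'e' }
The grammar is NOT LL(1).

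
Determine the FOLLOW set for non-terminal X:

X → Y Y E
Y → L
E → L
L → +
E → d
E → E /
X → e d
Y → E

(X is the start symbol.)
{ $ }

X is the start symbol, so $ ∈ FOLLOW(X).
X does not occur on any right-hand side.

Taking the union: FOLLOW(X) = { $ }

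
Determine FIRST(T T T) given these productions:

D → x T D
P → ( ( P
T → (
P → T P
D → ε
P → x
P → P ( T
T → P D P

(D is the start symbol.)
{ '(', 'x' }

FIRST sets of the non-terminals involved (from the grammar, by fixed-point iteration):
  FIRST(T) = { '(', 'x' }

To compute FIRST(T T T), process the symbols left to right:
Symbol T is a non-terminal. Add FIRST(T) \ {ε} = { '(', 'x' }
T is not nullable (ε ∉ FIRST(T)), so stop here.
FIRST(T T T) = { '(', 'x' }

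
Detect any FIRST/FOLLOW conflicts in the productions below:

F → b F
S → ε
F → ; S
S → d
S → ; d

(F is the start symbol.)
A FIRST/FOLLOW conflict occurs when a non-terminal N has a nullable alternative N → β (β ⇒* ε) and another alternative N → α with FIRST(α) ∩ FOLLOW(N) ≠ ∅: on such a lookahead the parser cannot decide between expanding α and letting N vanish via β.

Nullable non-terminals: S.

S: nullable alternative(s) S → ε; FOLLOW(S) = { $ }
  S → ε: FIRST \ {ε} = { } — this is the only nullable alternative, skip
  S → d: FIRST \ {ε} = { 'd' } — disjoint from FOLLOW(S)
  S → ; d: FIRST \ {ε} = { ';' } — disjoint from FOLLOW(S)

F has no nullable alternative, so no FIRST/FOLLOW check is needed there.

No FIRST/FOLLOW conflicts found.

Answer: No FIRST/FOLLOW conflicts.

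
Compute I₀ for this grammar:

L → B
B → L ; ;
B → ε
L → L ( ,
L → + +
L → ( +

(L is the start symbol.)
First, augment the grammar with L' → L
I₀ = CLOSURE({ [L' → . L] }):
  [L' → . L] has the dot before L: add [L → . B], [L → . L ( ,], [L → . + +], [L → . ( +]
  [L → . B] has the dot before B: add [B → . L ; ;], [B → .]
No further items can be added.

I₀ = { [B → . L ; ;], [B → .], [L → . ( +], [L → . + +], [L → . B], [L → . L ( ,], [L' → . L] }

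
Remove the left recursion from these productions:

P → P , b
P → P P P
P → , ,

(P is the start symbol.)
P is directly left-recursive. The standard transformation for
  A → A α₁ | ... | A α_m | β₁ | ... | β_n
is
  A  → β₁ A' | ... | β_n A'
  A' → α₁ A' | ... | α_m A' | ε

P → , , becomes P → , , P'
P → P , b becomes P' → , b P'
P → P P P becomes P' → P P P'
Add P' → ε

Resulting grammar:
P → , , P'
P' → , b P'
P' → P P P'
P' → ε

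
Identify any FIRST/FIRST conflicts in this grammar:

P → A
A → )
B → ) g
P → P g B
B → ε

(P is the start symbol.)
FIRST sets of the non-terminals at (or reachable through a nullable prefix from) the front of some alternative:
  FIRST(A) = { ')' }
  FIRST(P) = { ')' }

Productions for P:
  P → A: FIRST = { ')' }
  P → P g B: FIRST = { ')' }
Productions for B:
  B → ) g: FIRST = { ')' }
  B → ε: FIRST = { ε }
A has only one production, so no FIRST/FIRST conflict is possible there.

Conflict for P: P → A and P → P g B
  Overlap: { ')' }

Answer: Yes. P → A / P → P g B on { ')' }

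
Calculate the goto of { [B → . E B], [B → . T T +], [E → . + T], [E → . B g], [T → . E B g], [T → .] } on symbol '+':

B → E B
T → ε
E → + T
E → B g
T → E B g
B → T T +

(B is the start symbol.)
GOTO(I, '+') = CLOSURE({ [A → αX.β] : [A → α.Xβ] ∈ I, X = '+' })

Items with dot before '+', with the dot advanced:
  [E → . + T] → [E → + . T]
Closure of the advanced items:
  [E → + . T] has the dot before T: add [T → .], [T → . E B g]
  [T → . E B g] has the dot before E: add [E → . + T], [E → . B g]
  [E → . B g] has the dot before B: add [B → . E B], [B → . T T +]

GOTO = { [B → . E B], [B → . T T +], [E → + . T], [E → . + T], [E → . B g], [T → . E B g], [T → .] }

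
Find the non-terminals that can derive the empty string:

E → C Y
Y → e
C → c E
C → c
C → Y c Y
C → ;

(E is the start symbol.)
None

A non-terminal is nullable if it can derive ε (the empty string): either it has an ε-production, or it has a production whose right-hand side consists entirely of nullable non-terminals.

There are no ε-productions, so no non-terminal can derive ε.
No non-terminals are nullable.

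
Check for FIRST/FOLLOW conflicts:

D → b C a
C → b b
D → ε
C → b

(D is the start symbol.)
Nullable non-terminals: D.

D: nullable alternative(s) D → ε; FOLLOW(D) = { $ }
  D → b C a: FIRST \ {ε} = { 'b' } — disjoint from FOLLOW(D)
  D → ε: FIRST \ {ε} = { } — this is the only nullable alternative, skip

C has no nullable alternative, so no FIRST/FOLLOW check is needed there.

No FIRST/FOLLOW conflicts found.

Answer: No FIRST/FOLLOW conflicts.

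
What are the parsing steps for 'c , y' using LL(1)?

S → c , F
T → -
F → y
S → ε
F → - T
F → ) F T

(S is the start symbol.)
LL(1) parsing maintains a stack (initially the start symbol over $) and the input. At each step: if the stack top is a terminal, match it against the current input token; if it is a non-terminal N, replace it with the RHS of M[N, lookahead] (the unique production whose predict set contains the lookahead).

Stack is shown with the top on the left.

Stack    Input    Action
------------------------
S $      c , y $  output S → c , F
c , F $  c , y $  match 'c'
, F $    , y $    match ','
F $      y $      output F → y
y $      y $      match 'y'
$        $        accept

The string is accepted.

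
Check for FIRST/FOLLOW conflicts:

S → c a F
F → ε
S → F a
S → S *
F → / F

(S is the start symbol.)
No FIRST/FOLLOW conflicts.

Nullable non-terminals: F.

F: nullable alternative(s) F → ε; FOLLOW(F) = { $, '*', 'a' }
  F → ε: FIRST \ {ε} = { } — this is the only nullable alternative, skip
  F → / F: FIRST \ {ε} = { '/' } — disjoint from FOLLOW(F)

S has no nullable alternative, so no FIRST/FOLLOW check is needed there.

No FIRST/FOLLOW conflicts found.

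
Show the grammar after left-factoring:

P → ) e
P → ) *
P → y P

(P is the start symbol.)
Left-factoring transforms A → αβ₁ | αβ₂ into A → αA' and A' → β₁ | β₂
(α is the longest common prefix among the alternatives). Repeat until
no nonterminal has two alternatives with a common prefix.

Round 1: P has alternatives sharing prefix ')'. Introduce P': P → ) P'
  Add: P' → e
  Add: P' → *

No remaining common prefixes — done.

Resulting grammar:
P → ) P'
P' → e
P' → *
P → y P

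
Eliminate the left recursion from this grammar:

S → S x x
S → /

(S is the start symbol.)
S is directly left-recursive. The standard transformation for
  A → A α₁ | ... | A α_m | β₁ | ... | β_n
is
  A  → β₁ A' | ... | β_n A'
  A' → α₁ A' | ... | α_m A' | ε

S → / becomes S → / S'
S → S x x becomes S' → x x S'
Add S' → ε

Resulting grammar:
S → / S'
S' → x x S'
S' → ε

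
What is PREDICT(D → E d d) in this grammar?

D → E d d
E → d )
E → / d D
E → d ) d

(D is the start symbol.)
PREDICT(D → E d d) = (FIRST(RHS) \ {ε}) ∪ (FOLLOW(D) if ε ∈ FIRST(RHS), i.e. RHS ⇒* ε)
FIRST(E) = { '/', 'd' }
FIRST(E d d) = { '/', 'd' }
ε ∉ FIRST(E d d), so FOLLOW(D) is not added.
PREDICT(D → E d d) = { '/', 'd' }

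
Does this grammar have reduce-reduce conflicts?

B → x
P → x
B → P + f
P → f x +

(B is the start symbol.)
Yes — I4: [B → x .] vs [P → x .]

A reduce-reduce conflict occurs when an LR(0) state has two complete items [A → α .] and [B → β .] — both call for a reduction, and with no lookahead the parser cannot choose between them.

Augment with B' → B and build the canonical LR(0) collection (I0 = CLOSURE({[B' → . B]}), then GOTO on every symbol after a dot until no new states appear). It has 9 states:
  I0: { [B → . P + f], [B → . x], [B' → . B], [P → . f x +], [P → . x] }  — shift
  I1: { [B' → B .] }  — accept
  I2: { [B → P . + f] }  — shift
  I3: { [P → f . x +] }  — shift
  I4: { [B → x .], [P → x .] }  — 2 reduces
  I5: { [P → f x . +] }  — shift
  I6: { [P → f x + .] }  — reduce
  I7: { [B → P + . f] }  — shift
  I8: { [B → P + f .] }  — reduce

I4 contains complete items [B → x .], [P → x .] — reduce-reduce conflict.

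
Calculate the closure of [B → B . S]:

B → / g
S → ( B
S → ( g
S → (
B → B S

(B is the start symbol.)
To compute CLOSURE, for each item [A → α.Bβ] where B is a non-terminal, add [B → .γ] for all productions B → γ; repeat for the newly added items until nothing changes.

Start with: [B → B . S]
  [B → B . S] has the dot before S: add [S → . ( B], [S → . ( g], [S → . (]
No further items can be added.

CLOSURE = { [B → B . S], [S → . ( B], [S → . ( g], [S → . (] }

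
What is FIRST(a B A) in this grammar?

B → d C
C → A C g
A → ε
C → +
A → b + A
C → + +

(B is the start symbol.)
To compute FIRST(a B A), process the symbols left to right:
Symbol a is a terminal. Add 'a' and stop.
FIRST(a B A) = { 'a' }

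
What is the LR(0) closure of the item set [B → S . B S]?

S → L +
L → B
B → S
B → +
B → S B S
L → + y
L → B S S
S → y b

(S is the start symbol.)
To compute CLOSURE, for each item [A → α.Bβ] where B is a non-terminal, add [B → .γ] for all productions B → γ; repeat for the newly added items until nothing changes.

Start with: [B → S . B S]
  [B → S . B S] has the dot before B: add [B → . S], [B → . +], [B → . S B S]
  [B → . S] has the dot before S: add [S → . L +], [S → . y b]
  [S → . L +] has the dot before L: add [L → . B], [L → . + y], [L → . B S S]
No further items can be added.

CLOSURE = { [B → . +], [B → . S B S], [B → . S], [B → S . B S], [L → . + y], [L → . B S S], [L → . B], [S → . L +], [S → . y b] }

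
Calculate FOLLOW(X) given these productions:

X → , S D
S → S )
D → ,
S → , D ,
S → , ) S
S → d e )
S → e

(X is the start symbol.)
X is the start symbol, so $ ∈ FOLLOW(X).
X does not occur on any right-hand side.

Taking the union: FOLLOW(X) = { $ }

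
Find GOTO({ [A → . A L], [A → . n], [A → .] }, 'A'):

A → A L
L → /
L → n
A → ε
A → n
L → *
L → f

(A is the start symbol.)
GOTO(I, 'A') = CLOSURE({ [A → αX.β] : [A → α.Xβ] ∈ I, X = 'A' })

Items with dot before 'A', with the dot advanced:
  [A → . A L] → [A → A . L]
Closure of the advanced items:
  [A → A . L] has the dot before L: add [L → . /], [L → . n], [L → . *], [L → . f]

GOTO = { [A → A . L], [L → . *], [L → . /], [L → . f], [L → . n] }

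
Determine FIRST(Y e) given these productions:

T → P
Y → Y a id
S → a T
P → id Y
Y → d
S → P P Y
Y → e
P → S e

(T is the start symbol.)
{ 'd', 'e' }

FIRST sets of the non-terminals involved (from the grammar, by fixed-point iteration):
  FIRST(Y) = { 'd', 'e' }

To compute FIRST(Y e), process the symbols left to right:
Symbol Y is a non-terminal. Add FIRST(Y) \ {ε} = { 'd', 'e' }
Y is not nullable (ε ∉ FIRST(Y)), so stop here.
FIRST(Y e) = { 'd', 'e' }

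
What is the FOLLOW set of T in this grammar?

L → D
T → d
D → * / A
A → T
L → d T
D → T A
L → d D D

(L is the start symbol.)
{ $, '*', 'd' }

In A → T: T is at the end, add FOLLOW(A)
In L → d T: T is at the end, add FOLLOW(L)
In D → T A: T is followed by A, add FIRST(A) \ {ε} = { 'd' }

The FOLLOW sets referred to above (computed the same way, to a fixed point):
  FOLLOW(A) = { $, '*', 'd' }
  FOLLOW(L) = { $ }

Taking the union: FOLLOW(T) = { $, '*', 'd' }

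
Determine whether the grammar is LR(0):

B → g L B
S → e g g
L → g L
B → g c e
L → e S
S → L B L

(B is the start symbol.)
A grammar is LR(0) if no state in the canonical LR(0) collection has:
  - both a shift item (dot before a terminal) and a complete item (shift-reduce conflict), or
  - two or more complete items (reduce-reduce conflict; the accept item [B' → B .] counts as a complete item here).

Augment with B' → B and build the canonical LR(0) collection (I0 = CLOSURE({[B' → . B]}), then GOTO on every symbol after a dot until no new states appear). It has 17 states:
  I0: { [B → . g L B], [B → . g c e], [B' → . B] }  — shift
  I1: { [B' → B .] }  — accept
  I2: { [B → g . L B], [B → g . c e], [L → . e S], [L → . g L] }  — shift
  I3: { [B → . g L B], [B → . g c e], [B → g L . B] }  — shift
  I4: { [B → g c . e] }  — shift
  I5: { [L → . e S], [L → . g L], [L → e . S], [S → . L B L], [S → . e g g] }  — shift
  I6: { [L → . e S], [L → . g L], [L → g . L] }  — shift
  I7: { [L → g L .] }  — reduce
  I8: { [B → . g L B], [B → . g c e], [S → L . B L] }  — shift
  I9: { [L → e S .] }  — reduce
  I10: { [L → . e S], [L → . g L], [L → e . S], [S → . L B L], [S → . e g g], [S → e . g g] }  — shift
  I11: { [L → . e S], [L → . g L], [L → g . L], [S → e g . g] }  — shift
  I12: { [L → . e S], [L → . g L], [L → g . L], [S → e g g .] }  — shift, reduce
  I13: { [L → . e S], [L → . g L], [S → L B . L] }  — shift
  I14: { [S → L B L .] }  — reduce
  I15: { [B → g c e .] }  — reduce
  I16: { [B → g L B .] }  — reduce

Conflict in state I12:
  Shift-reduce conflict between [S → e g g .] and [L → . e S]
So the grammar is NOT LR(0).

Answer: No. Shift-reduce conflict between [S → e g g .] and [L → . e S]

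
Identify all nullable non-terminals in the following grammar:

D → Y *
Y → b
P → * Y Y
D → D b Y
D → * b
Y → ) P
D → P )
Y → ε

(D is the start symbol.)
A non-terminal is nullable if it can derive ε (the empty string): either it has an ε-production, or it has a production whose right-hand side consists entirely of nullable non-terminals.

ε-productions: Y → ε
So Y is immediately nullable.
No further non-terminal can be added: every production for the remaining non-terminals contains a terminal or a non-nullable non-terminal.
Nullable = { 'Y' }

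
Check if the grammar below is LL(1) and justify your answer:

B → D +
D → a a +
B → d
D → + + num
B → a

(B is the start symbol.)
A grammar is LL(1) if for each non-terminal N with multiple productions, the predict sets of those productions are pairwise disjoint, where PREDICT(N → α) = (FIRST(α) \ {ε}) ∪ (FOLLOW(N) if α ⇒* ε).

Relevant sets:
  FIRST(D) = { '+', 'a' }

For B:
  PREDICT(B → D '+') = { '+', 'a' }
  PREDICT(B → d) = { 'd' }
  PREDICT(B → a) = { 'a' }
For D:
  PREDICT(D → a a '+') = { 'a' }
  PREDICT(D → '+' '+' num) = { '+' }

Conflict found: Predict set conflict for B: { 'a' }
The grammar is NOT LL(1).

Answer: No. Predict set conflict for B: { 'a' }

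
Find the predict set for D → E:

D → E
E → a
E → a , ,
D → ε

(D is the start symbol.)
PREDICT(D → E) = (FIRST(RHS) \ {ε}) ∪ (FOLLOW(D) if ε ∈ FIRST(RHS), i.e. RHS ⇒* ε)
FIRST(E) = { 'a' }
FIRST(E) = { 'a' }
ε ∉ FIRST(E), so FOLLOW(D) is not added.
PREDICT(D → E) = { 'a' }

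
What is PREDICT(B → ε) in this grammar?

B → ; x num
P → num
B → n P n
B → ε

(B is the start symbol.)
PREDICT(B → ε) = (FIRST(RHS) \ {ε}) ∪ (FOLLOW(B) if ε ∈ FIRST(RHS), i.e. RHS ⇒* ε)
The right-hand side is ε (FIRST(ε) = { ε }), so the predict set is FOLLOW(B) = { $ }
PREDICT(B → ε) = { $ }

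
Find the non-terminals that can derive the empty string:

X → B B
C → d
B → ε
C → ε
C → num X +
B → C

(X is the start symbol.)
ε-productions: B → ε, C → ε
So B, C are immediately nullable.
X → B B: every symbol on the right is nullable, so X is nullable too.
Every non-terminal is now nullable.
Nullable = { 'B', 'C', 'X' }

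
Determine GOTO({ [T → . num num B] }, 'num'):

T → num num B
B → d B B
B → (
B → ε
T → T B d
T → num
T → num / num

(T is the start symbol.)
GOTO(I, 'num') = CLOSURE({ [A → αX.β] : [A → α.Xβ] ∈ I, X = 'num' })

Items with dot before 'num', with the dot advanced:
  [T → . num num B] → [T → num . num B]
Closure adds nothing (no advanced item has the dot before a non-terminal).

GOTO = { [T → num . num B] }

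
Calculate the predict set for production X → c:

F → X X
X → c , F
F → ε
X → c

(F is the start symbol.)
{ 'c' }

PREDICT(X → c) = (FIRST(RHS) \ {ε}) ∪ (FOLLOW(X) if ε ∈ FIRST(RHS), i.e. RHS ⇒* ε)
FIRST(c) = { 'c' }
ε ∉ FIRST(c), so FOLLOW(X) is not added.
PREDICT(X → c) = { 'c' }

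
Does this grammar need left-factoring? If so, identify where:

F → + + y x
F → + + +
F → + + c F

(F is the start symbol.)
Left-factoring is needed when two productions for the same non-terminal
share a common prefix on the right-hand side.

Productions for F:
  F → + + y x
  F → + + +
  F → + + c F

Found common prefix '+ +' in productions for F

Answer: Yes, F has productions with common prefix '+ +'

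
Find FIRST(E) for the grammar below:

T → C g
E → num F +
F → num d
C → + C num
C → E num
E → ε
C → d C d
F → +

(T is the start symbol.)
From E → num F +:
  - num is a terminal: add 'num' and stop
From E → ε:
  - ε-production, so ε ∈ FIRST(E)

Collecting: FIRST(E) = { 'num', ε }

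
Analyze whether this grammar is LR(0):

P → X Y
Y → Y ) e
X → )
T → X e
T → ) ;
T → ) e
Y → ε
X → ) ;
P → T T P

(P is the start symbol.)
A grammar is LR(0) if no state in the canonical LR(0) collection has:
  - both a shift item (dot before a terminal) and a complete item (shift-reduce conflict), or
  - two or more complete items (reduce-reduce conflict; the accept item [P' → P .] counts as a complete item here).

Augment with P' → P and build the canonical LR(0) collection (I0 = CLOSURE({[P' → . P]}), then GOTO on every symbol after a dot until no new states appear). It has 14 states:
  I0: { [P → . T T P], [P → . X Y], [P' → . P], [T → . ) ;], [T → . ) e], [T → . X e], [X → . ) ;], [X → . )] }  — shift
  I1: { [T → ) . ;], [T → ) . e], [X → ) . ;], [X → ) .] }  — shift, reduce
  I2: { [P' → P .] }  — accept
  I3: { [P → T . T P], [T → . ) ;], [T → . ) e], [T → . X e], [X → . ) ;], [X → . )] }  — shift
  I4: { [P → X . Y], [T → X . e], [Y → . Y ) e], [Y → .] }  — shift, reduce
  I5: { [P → X Y .], [Y → Y . ) e] }  — shift, reduce
  I6: { [T → X e .] }  — reduce
  I7: { [Y → Y ) . e] }  — shift
  I8: { [Y → Y ) e .] }  — reduce
  I9: { [P → . T T P], [P → . X Y], [P → T T . P], [T → . ) ;], [T → . ) e], [T → . X e], [X → . ) ;], [X → . )] }  — shift
  I10: { [T → X . e] }  — shift
  I11: { [P → T T P .] }  — reduce
  I12: { [T → ) ; .], [X → ) ; .] }  — 2 reduces
  I13: { [T → ) e .] }  — reduce

Conflict in state I1:
  Shift-reduce conflict between [X → ) .] and [T → ) . ;]
So the grammar is NOT LR(0).

Answer: No. Shift-reduce conflict between [X → ) .] and [T → ) . ;]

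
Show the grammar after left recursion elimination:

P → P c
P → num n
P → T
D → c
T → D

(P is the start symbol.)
P is directly left-recursive. The standard transformation for
  A → A α₁ | ... | A α_m | β₁ | ... | β_n
is
  A  → β₁ A' | ... | β_n A'
  A' → α₁ A' | ... | α_m A' | ε

P → num n becomes P → num n P'
P → T becomes P → T P'
P → P c becomes P' → c P'
Add P' → ε

Productions for other non-terminals are unchanged:
  D → c
  T → D

Resulting grammar:
P → num n P'
P → T P'
P' → c P'
P' → ε
D → c
T → D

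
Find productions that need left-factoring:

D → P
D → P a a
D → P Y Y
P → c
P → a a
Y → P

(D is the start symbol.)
Left-factoring is needed when two productions for the same non-terminal
share a common prefix on the right-hand side.

Productions for D:
  D → P
  D → P a a
  D → P Y Y
Productions for P:
  P → c
  P → a a

Found common prefix 'P' in productions for D

Answer: Yes, D has productions with common prefix 'P'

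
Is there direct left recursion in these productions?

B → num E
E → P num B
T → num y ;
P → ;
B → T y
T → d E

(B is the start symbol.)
No direct left recursion

B → num E: starts with num
E → P num B: starts with P
T → num y ;: starts with num
P → ;: starts with ';'
B → T y: starts with T
T → d E: starts with d

No direct left recursion found.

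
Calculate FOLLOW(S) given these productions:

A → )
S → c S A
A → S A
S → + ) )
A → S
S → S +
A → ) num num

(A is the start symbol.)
To compute FOLLOW(S), find every occurrence of S on a right-hand side N → α S β: add FIRST(β) \ {ε}, and if β is empty or nullable also add FOLLOW(N). Iterate to a fixed point.

In S → c S A: S is followed by A, add FIRST(A) \ {ε} = { ')', '+', 'c' }
In A → S A: S is followed by A, add FIRST(A) \ {ε} = { ')', '+', 'c' }
In A → S: S is at the end, add FOLLOW(A)
In S → S +: S is followed by '+', add FIRST('+') \ {ε} = { '+' }

The FOLLOW sets referred to above (computed the same way, to a fixed point):
  FOLLOW(A) = { $, ')', '+', 'c' }

Taking the union: FOLLOW(S) = { $, ')', '+', 'c' }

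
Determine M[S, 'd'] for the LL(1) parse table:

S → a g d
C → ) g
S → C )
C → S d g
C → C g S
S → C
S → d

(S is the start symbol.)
S → C ), S → C, S → d

To find M[S, 'd'], we find productions for S where 'd' is in the predict set (PREDICT(N → α) = (FIRST(α) \ {ε}) ∪ (FOLLOW(N) if α ⇒* ε)).

Relevant sets:
  FIRST(C) = { ')', 'a', 'd' }

S → a g d: PREDICT = { 'a' }
S → C ): PREDICT = { ')', 'a', 'd' }
  'd' is in predict set, so this production goes in M[S, 'd']
S → C: PREDICT = { ')', 'a', 'd' }
  'd' is in predict set, so this production goes in M[S, 'd']
S → d: PREDICT = { 'd' }
  'd' is in predict set, so this production goes in M[S, 'd']

M[S, 'd'] = S → C ), S → C, S → d  (a multiply-defined cell — the grammar is not LL(1))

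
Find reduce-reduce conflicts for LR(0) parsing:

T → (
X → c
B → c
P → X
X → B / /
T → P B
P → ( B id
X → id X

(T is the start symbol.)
Augment with T' → T and build the canonical LR(0) collection (I0 = CLOSURE({[T' → . T]}), then GOTO on every symbol after a dot until no new states appear). It has 15 states:
  I0: { [B → . c], [P → . ( B id], [P → . X], [T → . (], [T → . P B], [T' → . T], [X → . B / /], [X → . c], [X → . id X] }  — shift
  I1: { [B → . c], [P → ( . B id], [T → ( .] }  — shift, reduce
  I2: { [X → B . / /] }  — shift
  I3: { [B → . c], [T → P . B] }  — shift
  I4: { [T' → T .] }  — accept
  I5: { [P → X .] }  — reduce
  I6: { [B → c .], [X → c .] }  — 2 reduces
  I7: { [B → . c], [X → . B / /], [X → . c], [X → . id X], [X → id . X] }  — shift
  I8: { [X → id X .] }  — reduce
  I9: { [T → P B .] }  — reduce
  I10: { [B → c .] }  — reduce
  I11: { [X → B / . /] }  — shift
  I12: { [X → B / / .] }  — reduce
  I13: { [P → ( B . id] }  — shift
  I14: { [P → ( B id .] }  — reduce

I6 contains complete items [B → c .], [X → c .] — reduce-reduce conflict.

Answer: Yes — I6: [B → c .] vs [X → c .]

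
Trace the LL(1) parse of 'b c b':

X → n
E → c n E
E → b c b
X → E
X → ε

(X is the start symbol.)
LL(1) parsing maintains a stack (initially the start symbol over $) and the input. At each step: if the stack top is a terminal, match it against the current input token; if it is a non-terminal N, replace it with the RHS of M[N, lookahead] (the unique production whose predict set contains the lookahead).

Stack is shown with the top on the left.

Stack    Input    Action
------------------------
X $      b c b $  output X → E
E $      b c b $  output E → b c b
b c b $  b c b $  match 'b'
c b $    c b $    match 'c'
b $      b $      match 'b'
$        $        accept

The string is accepted.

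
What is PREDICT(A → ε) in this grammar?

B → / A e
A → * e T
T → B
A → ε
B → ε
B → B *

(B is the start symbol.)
{ 'e' }

PREDICT(A → ε) = (FIRST(RHS) \ {ε}) ∪ (FOLLOW(A) if ε ∈ FIRST(RHS), i.e. RHS ⇒* ε)
The right-hand side is ε (FIRST(ε) = { ε }), so the predict set is FOLLOW(A) = { 'e' }
PREDICT(A → ε) = { 'e' }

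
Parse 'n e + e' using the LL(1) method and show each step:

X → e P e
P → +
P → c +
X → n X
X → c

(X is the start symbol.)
LL(1) parsing maintains a stack (initially the start symbol over $) and the input. At each step: if the stack top is a terminal, match it against the current input token; if it is a non-terminal N, replace it with the RHS of M[N, lookahead] (the unique production whose predict set contains the lookahead).

Stack is shown with the top on the left.

Stack    Input      Action
--------------------------
X $      n e + e $  output X → n X
n X $    n e + e $  match 'n'
X $      e + e $    output X → e P e
e P e $  e + e $    match 'e'
P e $    + e $      output P → +
+ e $    + e $      match '+'
e $      e $        match 'e'
$        $          accept

The string is accepted.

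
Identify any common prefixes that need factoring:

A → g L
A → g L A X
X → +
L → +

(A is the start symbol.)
Yes, A has productions with common prefix 'g L'

Left-factoring is needed when two productions for the same non-terminal
share a common prefix on the right-hand side.

Productions for A:
  A → g L
  A → g L A X

Found common prefix 'g L' in productions for A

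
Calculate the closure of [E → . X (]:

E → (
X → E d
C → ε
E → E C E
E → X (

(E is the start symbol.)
To compute CLOSURE, for each item [A → α.Bβ] where B is a non-terminal, add [B → .γ] for all productions B → γ; repeat for the newly added items until nothing changes.

Start with: [E → . X (]
  [E → . X (] has the dot before X: add [X → . E d]
  [X → . E d] has the dot before E: add [E → . (], [E → . E C E]
No further items can be added.

CLOSURE = { [E → . (], [E → . E C E], [E → . X (], [X → . E d] }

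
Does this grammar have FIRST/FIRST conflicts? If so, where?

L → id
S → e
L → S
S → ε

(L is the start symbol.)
No FIRST/FIRST conflicts.

A FIRST/FIRST conflict occurs when two productions N → α and N → β for the same non-terminal have FIRST(α) ∩ FIRST(β) ≠ ∅ (with ε ∈ FIRST of a nullable right-hand side, so two nullable alternatives also conflict).

FIRST sets of the non-terminals at (or reachable through a nullable prefix from) the front of some alternative:
  FIRST(S) = { 'e', ε }

Productions for L:
  L → id: FIRST = { 'id' }
  L → S: FIRST = { 'e', ε }
Productions for S:
  S → e: FIRST = { 'e' }
  S → ε: FIRST = { ε }

All alternatives of each non-terminal have pairwise disjoint FIRST sets.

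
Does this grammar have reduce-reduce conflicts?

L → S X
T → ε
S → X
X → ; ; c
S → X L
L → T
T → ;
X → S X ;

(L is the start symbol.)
Augment with L' → L and build the canonical LR(0) collection (I0 = CLOSURE({[L' → . L]}), then GOTO on every symbol after a dot until no new states appear). It has 14 states:
  I0: { [L → . S X], [L → . T], [L' → . L], [S → . X L], [S → . X], [T → . ;], [T → .], [X → . ; ; c], [X → . S X ;] }  — shift, reduce
  I1: { [T → ; .], [X → ; . ; c] }  — shift, reduce
  I2: { [L' → L .] }  — accept
  I3: { [L → S . X], [S → . X L], [S → . X], [X → . ; ; c], [X → . S X ;], [X → S . X ;] }  — shift
  I4: { [L → T .] }  — reduce
  I5: { [L → . S X], [L → . T], [S → . X L], [S → . X], [S → X . L], [S → X .], [T → . ;], [T → .], [X → . ; ; c], [X → . S X ;] }  — shift, 2 reduces
  I6: { [S → X L .] }  — reduce
  I7: { [X → ; . ; c] }  — shift
  I8: { [S → . X L], [S → . X], [X → . ; ; c], [X → . S X ;], [X → S . X ;] }  — shift
  I9: { [L → . S X], [L → . T], [L → S X .], [S → . X L], [S → . X], [S → X . L], [S → X .], [T → . ;], [T → .], [X → . ; ; c], [X → . S X ;], [X → S X . ;] }  — shift, 3 reduces
  I10: { [T → ; .], [X → ; . ; c], [X → S X ; .] }  — shift, 2 reduces
  I11: { [X → ; ; . c] }  — shift
  I12: { [X → ; ; c .] }  — reduce
  I13: { [L → . S X], [L → . T], [S → . X L], [S → . X], [S → X . L], [S → X .], [T → . ;], [T → .], [X → . ; ; c], [X → . S X ;], [X → S X . ;] }  — shift, 2 reduces

I5 contains complete items [S → X .], [T → .] — reduce-reduce conflict.
I9 contains complete items [L → S X .], [S → X .], [T → .] — reduce-reduce conflict.
I10 contains complete items [T → ; .], [X → S X ; .] — reduce-reduce conflict.
I13 contains complete items [S → X .], [T → .] — reduce-reduce conflict.

Answer: Yes — I5: [S → X .] vs [T → .]; I9: [L → S X .] vs [S → X .]; I10: [T → ; .] vs [X → S X ; .]; I13: [S → X .] vs [T → .]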